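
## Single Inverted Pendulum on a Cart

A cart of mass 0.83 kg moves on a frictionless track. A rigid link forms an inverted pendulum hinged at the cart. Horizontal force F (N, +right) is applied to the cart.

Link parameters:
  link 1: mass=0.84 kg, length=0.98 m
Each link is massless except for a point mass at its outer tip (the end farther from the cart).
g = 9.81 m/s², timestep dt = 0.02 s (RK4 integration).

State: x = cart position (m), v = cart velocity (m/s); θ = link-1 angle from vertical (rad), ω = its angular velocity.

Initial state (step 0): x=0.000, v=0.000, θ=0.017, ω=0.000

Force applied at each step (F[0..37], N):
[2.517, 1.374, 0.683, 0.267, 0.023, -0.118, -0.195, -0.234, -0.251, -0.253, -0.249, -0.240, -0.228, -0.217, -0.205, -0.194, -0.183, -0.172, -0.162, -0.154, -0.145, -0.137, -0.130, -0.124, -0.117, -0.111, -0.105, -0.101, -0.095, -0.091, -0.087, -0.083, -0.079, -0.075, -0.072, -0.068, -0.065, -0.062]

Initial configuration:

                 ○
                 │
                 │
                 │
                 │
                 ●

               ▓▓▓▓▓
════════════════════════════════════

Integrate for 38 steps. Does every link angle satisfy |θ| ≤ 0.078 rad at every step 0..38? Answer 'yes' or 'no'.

Answer: yes

Derivation:
apply F[0]=+2.517 → step 1: x=0.001, v=0.057, θ=0.016, ω=-0.055
apply F[1]=+1.374 → step 2: x=0.002, v=0.087, θ=0.015, ω=-0.082
apply F[2]=+0.683 → step 3: x=0.004, v=0.101, θ=0.013, ω=-0.094
apply F[3]=+0.267 → step 4: x=0.006, v=0.105, θ=0.011, ω=-0.095
apply F[4]=+0.023 → step 5: x=0.008, v=0.103, θ=0.010, ω=-0.091
apply F[5]=-0.118 → step 6: x=0.010, v=0.099, θ=0.008, ω=-0.085
apply F[6]=-0.195 → step 7: x=0.012, v=0.093, θ=0.006, ω=-0.077
apply F[7]=-0.234 → step 8: x=0.014, v=0.086, θ=0.005, ω=-0.070
apply F[8]=-0.251 → step 9: x=0.015, v=0.079, θ=0.003, ω=-0.062
apply F[9]=-0.253 → step 10: x=0.017, v=0.072, θ=0.002, ω=-0.054
apply F[10]=-0.249 → step 11: x=0.018, v=0.066, θ=0.001, ω=-0.048
apply F[11]=-0.240 → step 12: x=0.020, v=0.060, θ=0.000, ω=-0.041
apply F[12]=-0.228 → step 13: x=0.021, v=0.055, θ=-0.000, ω=-0.036
apply F[13]=-0.217 → step 14: x=0.022, v=0.050, θ=-0.001, ω=-0.031
apply F[14]=-0.205 → step 15: x=0.023, v=0.045, θ=-0.002, ω=-0.026
apply F[15]=-0.194 → step 16: x=0.024, v=0.041, θ=-0.002, ω=-0.022
apply F[16]=-0.183 → step 17: x=0.024, v=0.037, θ=-0.003, ω=-0.019
apply F[17]=-0.172 → step 18: x=0.025, v=0.033, θ=-0.003, ω=-0.016
apply F[18]=-0.162 → step 19: x=0.026, v=0.030, θ=-0.003, ω=-0.013
apply F[19]=-0.154 → step 20: x=0.026, v=0.027, θ=-0.003, ω=-0.010
apply F[20]=-0.145 → step 21: x=0.027, v=0.024, θ=-0.004, ω=-0.008
apply F[21]=-0.137 → step 22: x=0.027, v=0.021, θ=-0.004, ω=-0.006
apply F[22]=-0.130 → step 23: x=0.028, v=0.019, θ=-0.004, ω=-0.005
apply F[23]=-0.124 → step 24: x=0.028, v=0.017, θ=-0.004, ω=-0.003
apply F[24]=-0.117 → step 25: x=0.028, v=0.015, θ=-0.004, ω=-0.002
apply F[25]=-0.111 → step 26: x=0.029, v=0.013, θ=-0.004, ω=-0.001
apply F[26]=-0.105 → step 27: x=0.029, v=0.011, θ=-0.004, ω=-0.000
apply F[27]=-0.101 → step 28: x=0.029, v=0.010, θ=-0.004, ω=0.001
apply F[28]=-0.095 → step 29: x=0.029, v=0.008, θ=-0.004, ω=0.001
apply F[29]=-0.091 → step 30: x=0.029, v=0.007, θ=-0.004, ω=0.002
apply F[30]=-0.087 → step 31: x=0.029, v=0.005, θ=-0.004, ω=0.003
apply F[31]=-0.083 → step 32: x=0.030, v=0.004, θ=-0.004, ω=0.003
apply F[32]=-0.079 → step 33: x=0.030, v=0.003, θ=-0.004, ω=0.003
apply F[33]=-0.075 → step 34: x=0.030, v=0.002, θ=-0.004, ω=0.004
apply F[34]=-0.072 → step 35: x=0.030, v=0.001, θ=-0.004, ω=0.004
apply F[35]=-0.068 → step 36: x=0.030, v=0.000, θ=-0.004, ω=0.004
apply F[36]=-0.065 → step 37: x=0.030, v=-0.001, θ=-0.004, ω=0.004
apply F[37]=-0.062 → step 38: x=0.030, v=-0.002, θ=-0.003, ω=0.005
Max |angle| over trajectory = 0.017 rad; bound = 0.078 → within bound.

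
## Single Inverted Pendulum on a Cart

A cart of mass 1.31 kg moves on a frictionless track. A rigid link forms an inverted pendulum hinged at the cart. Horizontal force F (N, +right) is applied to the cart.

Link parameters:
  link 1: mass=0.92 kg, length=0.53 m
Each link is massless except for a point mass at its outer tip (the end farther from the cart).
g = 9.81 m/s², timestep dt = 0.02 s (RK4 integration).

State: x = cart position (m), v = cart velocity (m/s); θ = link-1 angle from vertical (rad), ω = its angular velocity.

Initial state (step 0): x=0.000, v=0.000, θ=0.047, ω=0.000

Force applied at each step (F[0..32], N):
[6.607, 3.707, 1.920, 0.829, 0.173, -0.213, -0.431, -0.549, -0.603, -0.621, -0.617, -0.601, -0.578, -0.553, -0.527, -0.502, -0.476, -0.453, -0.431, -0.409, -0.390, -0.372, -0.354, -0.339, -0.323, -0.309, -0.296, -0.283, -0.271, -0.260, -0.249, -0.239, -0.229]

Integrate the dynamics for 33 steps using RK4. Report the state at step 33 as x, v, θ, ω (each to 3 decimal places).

Answer: x=0.055, v=0.014, θ=-0.009, ω=0.010

Derivation:
apply F[0]=+6.607 → step 1: x=0.001, v=0.094, θ=0.045, ω=-0.161
apply F[1]=+3.707 → step 2: x=0.003, v=0.145, θ=0.041, ω=-0.240
apply F[2]=+1.920 → step 3: x=0.006, v=0.169, θ=0.036, ω=-0.271
apply F[3]=+0.829 → step 4: x=0.010, v=0.177, θ=0.031, ω=-0.273
apply F[4]=+0.173 → step 5: x=0.013, v=0.176, θ=0.026, ω=-0.261
apply F[5]=-0.213 → step 6: x=0.017, v=0.169, θ=0.021, ω=-0.240
apply F[6]=-0.431 → step 7: x=0.020, v=0.160, θ=0.016, ω=-0.216
apply F[7]=-0.549 → step 8: x=0.023, v=0.150, θ=0.012, ω=-0.192
apply F[8]=-0.603 → step 9: x=0.026, v=0.139, θ=0.008, ω=-0.168
apply F[9]=-0.621 → step 10: x=0.029, v=0.129, θ=0.005, ω=-0.146
apply F[10]=-0.617 → step 11: x=0.031, v=0.119, θ=0.002, ω=-0.126
apply F[11]=-0.601 → step 12: x=0.034, v=0.110, θ=0.000, ω=-0.107
apply F[12]=-0.578 → step 13: x=0.036, v=0.101, θ=-0.002, ω=-0.091
apply F[13]=-0.553 → step 14: x=0.038, v=0.093, θ=-0.004, ω=-0.077
apply F[14]=-0.527 → step 15: x=0.039, v=0.085, θ=-0.005, ω=-0.065
apply F[15]=-0.502 → step 16: x=0.041, v=0.078, θ=-0.006, ω=-0.054
apply F[16]=-0.476 → step 17: x=0.043, v=0.072, θ=-0.007, ω=-0.044
apply F[17]=-0.453 → step 18: x=0.044, v=0.066, θ=-0.008, ω=-0.036
apply F[18]=-0.431 → step 19: x=0.045, v=0.061, θ=-0.009, ω=-0.029
apply F[19]=-0.409 → step 20: x=0.046, v=0.056, θ=-0.009, ω=-0.022
apply F[20]=-0.390 → step 21: x=0.047, v=0.051, θ=-0.009, ω=-0.017
apply F[21]=-0.372 → step 22: x=0.048, v=0.047, θ=-0.010, ω=-0.012
apply F[22]=-0.354 → step 23: x=0.049, v=0.043, θ=-0.010, ω=-0.008
apply F[23]=-0.339 → step 24: x=0.050, v=0.039, θ=-0.010, ω=-0.005
apply F[24]=-0.323 → step 25: x=0.051, v=0.035, θ=-0.010, ω=-0.002
apply F[25]=-0.309 → step 26: x=0.052, v=0.032, θ=-0.010, ω=0.001
apply F[26]=-0.296 → step 27: x=0.052, v=0.029, θ=-0.010, ω=0.003
apply F[27]=-0.283 → step 28: x=0.053, v=0.026, θ=-0.010, ω=0.005
apply F[28]=-0.271 → step 29: x=0.053, v=0.023, θ=-0.010, ω=0.006
apply F[29]=-0.260 → step 30: x=0.054, v=0.021, θ=-0.010, ω=0.008
apply F[30]=-0.249 → step 31: x=0.054, v=0.018, θ=-0.010, ω=0.009
apply F[31]=-0.239 → step 32: x=0.054, v=0.016, θ=-0.009, ω=0.009
apply F[32]=-0.229 → step 33: x=0.055, v=0.014, θ=-0.009, ω=0.010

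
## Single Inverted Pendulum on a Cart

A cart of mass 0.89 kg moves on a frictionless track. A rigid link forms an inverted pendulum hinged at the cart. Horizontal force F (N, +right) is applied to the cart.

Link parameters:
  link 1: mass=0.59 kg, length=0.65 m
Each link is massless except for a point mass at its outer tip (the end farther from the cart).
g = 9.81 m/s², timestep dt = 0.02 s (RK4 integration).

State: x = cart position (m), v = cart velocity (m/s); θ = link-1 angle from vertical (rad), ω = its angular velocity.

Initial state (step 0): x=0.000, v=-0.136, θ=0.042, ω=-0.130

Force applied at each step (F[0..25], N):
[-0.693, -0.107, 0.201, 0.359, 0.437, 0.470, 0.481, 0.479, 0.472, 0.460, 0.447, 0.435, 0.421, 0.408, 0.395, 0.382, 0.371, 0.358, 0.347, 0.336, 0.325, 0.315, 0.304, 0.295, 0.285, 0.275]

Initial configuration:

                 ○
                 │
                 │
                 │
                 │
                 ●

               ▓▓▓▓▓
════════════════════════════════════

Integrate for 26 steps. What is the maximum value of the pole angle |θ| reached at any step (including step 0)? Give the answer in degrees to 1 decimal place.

Answer: 2.4°

Derivation:
apply F[0]=-0.693 → step 1: x=-0.003, v=-0.157, θ=0.040, ω=-0.086
apply F[1]=-0.107 → step 2: x=-0.006, v=-0.164, θ=0.038, ω=-0.062
apply F[2]=+0.201 → step 3: x=-0.009, v=-0.165, θ=0.037, ω=-0.050
apply F[3]=+0.359 → step 4: x=-0.013, v=-0.161, θ=0.036, ω=-0.044
apply F[4]=+0.437 → step 5: x=-0.016, v=-0.156, θ=0.035, ω=-0.041
apply F[5]=+0.470 → step 6: x=-0.019, v=-0.150, θ=0.035, ω=-0.040
apply F[6]=+0.481 → step 7: x=-0.022, v=-0.144, θ=0.034, ω=-0.040
apply F[7]=+0.479 → step 8: x=-0.025, v=-0.137, θ=0.033, ω=-0.039
apply F[8]=+0.472 → step 9: x=-0.027, v=-0.131, θ=0.032, ω=-0.039
apply F[9]=+0.460 → step 10: x=-0.030, v=-0.125, θ=0.031, ω=-0.039
apply F[10]=+0.447 → step 11: x=-0.032, v=-0.119, θ=0.031, ω=-0.039
apply F[11]=+0.435 → step 12: x=-0.035, v=-0.113, θ=0.030, ω=-0.039
apply F[12]=+0.421 → step 13: x=-0.037, v=-0.107, θ=0.029, ω=-0.039
apply F[13]=+0.408 → step 14: x=-0.039, v=-0.102, θ=0.028, ω=-0.038
apply F[14]=+0.395 → step 15: x=-0.041, v=-0.097, θ=0.028, ω=-0.038
apply F[15]=+0.382 → step 16: x=-0.043, v=-0.092, θ=0.027, ω=-0.037
apply F[16]=+0.371 → step 17: x=-0.045, v=-0.087, θ=0.026, ω=-0.037
apply F[17]=+0.358 → step 18: x=-0.046, v=-0.082, θ=0.025, ω=-0.036
apply F[18]=+0.347 → step 19: x=-0.048, v=-0.078, θ=0.025, ω=-0.036
apply F[19]=+0.336 → step 20: x=-0.049, v=-0.073, θ=0.024, ω=-0.035
apply F[20]=+0.325 → step 21: x=-0.051, v=-0.069, θ=0.023, ω=-0.034
apply F[21]=+0.315 → step 22: x=-0.052, v=-0.065, θ=0.023, ω=-0.034
apply F[22]=+0.304 → step 23: x=-0.053, v=-0.061, θ=0.022, ω=-0.033
apply F[23]=+0.295 → step 24: x=-0.055, v=-0.057, θ=0.021, ω=-0.033
apply F[24]=+0.285 → step 25: x=-0.056, v=-0.054, θ=0.021, ω=-0.032
apply F[25]=+0.275 → step 26: x=-0.057, v=-0.050, θ=0.020, ω=-0.031
Max |angle| over trajectory = 0.042 rad = 2.4°.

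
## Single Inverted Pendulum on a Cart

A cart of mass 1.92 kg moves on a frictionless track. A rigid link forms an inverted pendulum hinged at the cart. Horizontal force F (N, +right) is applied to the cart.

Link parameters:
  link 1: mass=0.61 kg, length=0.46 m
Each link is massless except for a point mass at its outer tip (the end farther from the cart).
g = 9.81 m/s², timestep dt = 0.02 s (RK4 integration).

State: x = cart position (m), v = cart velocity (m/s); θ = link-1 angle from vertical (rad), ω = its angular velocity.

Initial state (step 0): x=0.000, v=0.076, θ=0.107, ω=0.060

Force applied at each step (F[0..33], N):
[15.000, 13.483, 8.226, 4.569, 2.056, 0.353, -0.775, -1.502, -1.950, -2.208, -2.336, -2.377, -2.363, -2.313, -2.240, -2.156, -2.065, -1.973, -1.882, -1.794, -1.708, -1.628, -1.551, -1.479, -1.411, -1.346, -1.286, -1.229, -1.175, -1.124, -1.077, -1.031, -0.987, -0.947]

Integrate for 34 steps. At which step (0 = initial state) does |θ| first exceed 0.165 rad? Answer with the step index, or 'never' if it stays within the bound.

Answer: never

Derivation:
apply F[0]=+15.000 → step 1: x=0.003, v=0.225, θ=0.105, ω=-0.217
apply F[1]=+13.483 → step 2: x=0.009, v=0.359, θ=0.099, ω=-0.462
apply F[2]=+8.226 → step 3: x=0.017, v=0.439, θ=0.088, ω=-0.595
apply F[3]=+4.569 → step 4: x=0.026, v=0.481, θ=0.076, ω=-0.652
apply F[4]=+2.056 → step 5: x=0.036, v=0.498, θ=0.063, ω=-0.660
apply F[5]=+0.353 → step 6: x=0.046, v=0.499, θ=0.050, ω=-0.637
apply F[6]=-0.775 → step 7: x=0.056, v=0.488, θ=0.037, ω=-0.595
apply F[7]=-1.502 → step 8: x=0.065, v=0.470, θ=0.026, ω=-0.544
apply F[8]=-1.950 → step 9: x=0.074, v=0.449, θ=0.016, ω=-0.488
apply F[9]=-2.208 → step 10: x=0.083, v=0.425, θ=0.006, ω=-0.432
apply F[10]=-2.336 → step 11: x=0.091, v=0.401, θ=-0.002, ω=-0.378
apply F[11]=-2.377 → step 12: x=0.099, v=0.376, θ=-0.009, ω=-0.327
apply F[12]=-2.363 → step 13: x=0.106, v=0.352, θ=-0.015, ω=-0.280
apply F[13]=-2.313 → step 14: x=0.113, v=0.329, θ=-0.020, ω=-0.237
apply F[14]=-2.240 → step 15: x=0.120, v=0.307, θ=-0.024, ω=-0.199
apply F[15]=-2.156 → step 16: x=0.126, v=0.286, θ=-0.028, ω=-0.165
apply F[16]=-2.065 → step 17: x=0.131, v=0.267, θ=-0.031, ω=-0.135
apply F[17]=-1.973 → step 18: x=0.136, v=0.248, θ=-0.033, ω=-0.108
apply F[18]=-1.882 → step 19: x=0.141, v=0.231, θ=-0.035, ω=-0.085
apply F[19]=-1.794 → step 20: x=0.145, v=0.214, θ=-0.037, ω=-0.065
apply F[20]=-1.708 → step 21: x=0.150, v=0.199, θ=-0.038, ω=-0.047
apply F[21]=-1.628 → step 22: x=0.153, v=0.184, θ=-0.039, ω=-0.032
apply F[22]=-1.551 → step 23: x=0.157, v=0.171, θ=-0.039, ω=-0.019
apply F[23]=-1.479 → step 24: x=0.160, v=0.158, θ=-0.040, ω=-0.008
apply F[24]=-1.411 → step 25: x=0.163, v=0.145, θ=-0.040, ω=0.002
apply F[25]=-1.346 → step 26: x=0.166, v=0.134, θ=-0.039, ω=0.010
apply F[26]=-1.286 → step 27: x=0.169, v=0.123, θ=-0.039, ω=0.017
apply F[27]=-1.229 → step 28: x=0.171, v=0.113, θ=-0.039, ω=0.023
apply F[28]=-1.175 → step 29: x=0.173, v=0.103, θ=-0.038, ω=0.028
apply F[29]=-1.124 → step 30: x=0.175, v=0.093, θ=-0.038, ω=0.032
apply F[30]=-1.077 → step 31: x=0.177, v=0.084, θ=-0.037, ω=0.036
apply F[31]=-1.031 → step 32: x=0.179, v=0.076, θ=-0.036, ω=0.039
apply F[32]=-0.987 → step 33: x=0.180, v=0.068, θ=-0.035, ω=0.041
apply F[33]=-0.947 → step 34: x=0.181, v=0.060, θ=-0.035, ω=0.042
max |θ| = 0.107 ≤ 0.165 over all 35 states.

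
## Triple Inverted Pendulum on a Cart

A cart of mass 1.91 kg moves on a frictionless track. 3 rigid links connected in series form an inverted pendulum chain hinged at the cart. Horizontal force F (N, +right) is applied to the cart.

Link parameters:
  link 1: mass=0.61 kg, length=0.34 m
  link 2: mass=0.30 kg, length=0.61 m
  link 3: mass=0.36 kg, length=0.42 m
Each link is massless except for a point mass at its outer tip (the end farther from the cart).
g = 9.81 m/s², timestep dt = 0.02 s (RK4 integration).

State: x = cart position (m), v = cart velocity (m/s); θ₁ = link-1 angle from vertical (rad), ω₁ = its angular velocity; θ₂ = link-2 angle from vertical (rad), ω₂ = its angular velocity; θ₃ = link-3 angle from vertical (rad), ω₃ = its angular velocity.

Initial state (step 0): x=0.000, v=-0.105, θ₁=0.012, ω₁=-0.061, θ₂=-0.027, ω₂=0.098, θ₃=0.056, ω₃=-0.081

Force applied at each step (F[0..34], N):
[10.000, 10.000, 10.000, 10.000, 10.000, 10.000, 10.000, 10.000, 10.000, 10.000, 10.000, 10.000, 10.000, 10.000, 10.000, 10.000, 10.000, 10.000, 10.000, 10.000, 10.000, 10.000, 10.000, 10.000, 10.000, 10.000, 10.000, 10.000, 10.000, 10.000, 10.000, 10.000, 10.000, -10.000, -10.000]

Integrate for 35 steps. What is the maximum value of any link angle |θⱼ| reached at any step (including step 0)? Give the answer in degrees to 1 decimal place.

apply F[0]=+10.000 → step 1: x=-0.001, v=-0.002, θ₁=0.008, ω₁=-0.336, θ₂=-0.026, ω₂=0.042, θ₃=0.055, ω₃=0.002
apply F[1]=+10.000 → step 2: x=-0.000, v=0.103, θ₁=-0.002, ω₁=-0.623, θ₂=-0.025, ω₂=-0.008, θ₃=0.056, ω₃=0.084
apply F[2]=+10.000 → step 3: x=0.003, v=0.208, θ₁=-0.017, ω₁=-0.929, θ₂=-0.026, ω₂=-0.049, θ₃=0.059, ω₃=0.166
apply F[3]=+10.000 → step 4: x=0.008, v=0.316, θ₁=-0.039, ω₁=-1.263, θ₂=-0.027, ω₂=-0.080, θ₃=0.063, ω₃=0.249
apply F[4]=+10.000 → step 5: x=0.016, v=0.427, θ₁=-0.068, ω₁=-1.632, θ₂=-0.029, ω₂=-0.097, θ₃=0.069, ω₃=0.334
apply F[5]=+10.000 → step 6: x=0.025, v=0.541, θ₁=-0.104, ω₁=-2.043, θ₂=-0.031, ω₂=-0.098, θ₃=0.076, ω₃=0.419
apply F[6]=+10.000 → step 7: x=0.037, v=0.658, θ₁=-0.150, ω₁=-2.497, θ₂=-0.033, ω₂=-0.083, θ₃=0.085, ω₃=0.501
apply F[7]=+10.000 → step 8: x=0.052, v=0.776, θ₁=-0.205, ω₁=-2.992, θ₂=-0.034, ω₂=-0.054, θ₃=0.096, ω₃=0.575
apply F[8]=+10.000 → step 9: x=0.068, v=0.894, θ₁=-0.270, ω₁=-3.516, θ₂=-0.035, ω₂=-0.018, θ₃=0.108, ω₃=0.633
apply F[9]=+10.000 → step 10: x=0.087, v=1.008, θ₁=-0.345, ω₁=-4.050, θ₂=-0.035, ω₂=0.014, θ₃=0.121, ω₃=0.669
apply F[10]=+10.000 → step 11: x=0.109, v=1.116, θ₁=-0.432, ω₁=-4.571, θ₂=-0.034, ω₂=0.025, θ₃=0.135, ω₃=0.678
apply F[11]=+10.000 → step 12: x=0.132, v=1.213, θ₁=-0.528, ω₁=-5.059, θ₂=-0.034, ω₂=-0.003, θ₃=0.148, ω₃=0.657
apply F[12]=+10.000 → step 13: x=0.157, v=1.297, θ₁=-0.634, ω₁=-5.504, θ₂=-0.035, ω₂=-0.085, θ₃=0.161, ω₃=0.610
apply F[13]=+10.000 → step 14: x=0.184, v=1.367, θ₁=-0.748, ω₁=-5.907, θ₂=-0.038, ω₂=-0.229, θ₃=0.172, ω₃=0.543
apply F[14]=+10.000 → step 15: x=0.212, v=1.423, θ₁=-0.870, ω₁=-6.275, θ₂=-0.045, ω₂=-0.442, θ₃=0.182, ω₃=0.460
apply F[15]=+10.000 → step 16: x=0.241, v=1.463, θ₁=-0.999, ω₁=-6.622, θ₂=-0.056, ω₂=-0.725, θ₃=0.191, ω₃=0.366
apply F[16]=+10.000 → step 17: x=0.270, v=1.488, θ₁=-1.134, ω₁=-6.960, θ₂=-0.074, ω₂=-1.082, θ₃=0.197, ω₃=0.265
apply F[17]=+10.000 → step 18: x=0.300, v=1.498, θ₁=-1.277, ω₁=-7.299, θ₂=-0.100, ω₂=-1.513, θ₃=0.201, ω₃=0.157
apply F[18]=+10.000 → step 19: x=0.330, v=1.491, θ₁=-1.427, ω₁=-7.647, θ₂=-0.135, ω₂=-2.023, θ₃=0.203, ω₃=0.041
apply F[19]=+10.000 → step 20: x=0.360, v=1.469, θ₁=-1.583, ω₁=-8.005, θ₂=-0.181, ω₂=-2.614, θ₃=0.203, ω₃=-0.086
apply F[20]=+10.000 → step 21: x=0.389, v=1.432, θ₁=-1.747, ω₁=-8.371, θ₂=-0.240, ω₂=-3.290, θ₃=0.200, ω₃=-0.231
apply F[21]=+10.000 → step 22: x=0.417, v=1.383, θ₁=-1.918, ω₁=-8.731, θ₂=-0.314, ω₂=-4.053, θ₃=0.193, ω₃=-0.407
apply F[22]=+10.000 → step 23: x=0.444, v=1.325, θ₁=-2.096, ω₁=-9.061, θ₂=-0.403, ω₂=-4.897, θ₃=0.183, ω₃=-0.634
apply F[23]=+10.000 → step 24: x=0.470, v=1.268, θ₁=-2.280, ω₁=-9.313, θ₂=-0.510, ω₂=-5.809, θ₃=0.168, ω₃=-0.945
apply F[24]=+10.000 → step 25: x=0.495, v=1.223, θ₁=-2.467, ω₁=-9.415, θ₂=-0.635, ω₂=-6.757, θ₃=0.144, ω₃=-1.388
apply F[25]=+10.000 → step 26: x=0.519, v=1.205, θ₁=-2.655, ω₁=-9.273, θ₂=-0.780, ω₂=-7.683, θ₃=0.111, ω₃=-2.026
apply F[26]=+10.000 → step 27: x=0.543, v=1.226, θ₁=-2.836, ω₁=-8.796, θ₂=-0.942, ω₂=-8.503, θ₃=0.062, ω₃=-2.927
apply F[27]=+10.000 → step 28: x=0.568, v=1.289, θ₁=-3.004, ω₁=-7.943, θ₂=-1.119, ω₂=-9.125, θ₃=-0.008, ω₃=-4.135
apply F[28]=+10.000 → step 29: x=0.595, v=1.384, θ₁=-3.151, ω₁=-6.749, θ₂=-1.305, ω₂=-9.475, θ₃=-0.106, ω₃=-5.634
apply F[29]=+10.000 → step 30: x=0.624, v=1.496, θ₁=-3.272, ω₁=-5.313, θ₂=-1.496, ω₂=-9.517, θ₃=-0.235, ω₃=-7.337
apply F[30]=+10.000 → step 31: x=0.655, v=1.615, θ₁=-3.363, ω₁=-3.752, θ₂=-1.684, ω₂=-9.242, θ₃=-0.400, ω₃=-9.116
apply F[31]=+10.000 → step 32: x=0.688, v=1.736, θ₁=-3.422, ω₁=-2.159, θ₂=-1.863, ω₂=-8.663, θ₃=-0.600, ω₃=-10.859
apply F[32]=+10.000 → step 33: x=0.724, v=1.859, θ₁=-3.450, ω₁=-0.582, θ₂=-2.028, ω₂=-7.805, θ₃=-0.833, ω₃=-12.517
apply F[33]=-10.000 → step 34: x=0.761, v=1.783, θ₁=-3.451, ω₁=0.455, θ₂=-2.175, ω₂=-6.802, θ₃=-1.100, ω₃=-14.163
apply F[34]=-10.000 → step 35: x=0.796, v=1.714, θ₁=-3.431, ω₁=1.627, θ₂=-2.299, ω₂=-5.594, θ₃=-1.401, ω₃=-15.925
Max |angle| over trajectory = 3.451 rad = 197.7°.

Answer: 197.7°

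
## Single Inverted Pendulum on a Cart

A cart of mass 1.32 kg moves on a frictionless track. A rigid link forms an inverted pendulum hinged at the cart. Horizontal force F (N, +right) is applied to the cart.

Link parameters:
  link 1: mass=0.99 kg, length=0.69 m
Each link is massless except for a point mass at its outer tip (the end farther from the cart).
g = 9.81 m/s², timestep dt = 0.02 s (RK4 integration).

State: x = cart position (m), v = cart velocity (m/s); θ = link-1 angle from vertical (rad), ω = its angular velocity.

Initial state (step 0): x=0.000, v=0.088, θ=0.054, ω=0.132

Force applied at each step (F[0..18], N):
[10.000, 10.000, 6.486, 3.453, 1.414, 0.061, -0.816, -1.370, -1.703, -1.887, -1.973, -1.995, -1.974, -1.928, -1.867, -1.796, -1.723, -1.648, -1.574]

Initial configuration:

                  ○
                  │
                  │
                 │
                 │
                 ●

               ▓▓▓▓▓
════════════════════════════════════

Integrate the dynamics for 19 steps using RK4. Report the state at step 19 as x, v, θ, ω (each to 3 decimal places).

apply F[0]=+10.000 → step 1: x=0.003, v=0.231, θ=0.055, ω=-0.060
apply F[1]=+10.000 → step 2: x=0.009, v=0.375, θ=0.052, ω=-0.252
apply F[2]=+6.486 → step 3: x=0.018, v=0.466, θ=0.045, ω=-0.370
apply F[3]=+3.453 → step 4: x=0.027, v=0.512, θ=0.037, ω=-0.425
apply F[4]=+1.414 → step 5: x=0.038, v=0.528, θ=0.029, ω=-0.440
apply F[5]=+0.061 → step 6: x=0.048, v=0.526, θ=0.020, ω=-0.429
apply F[6]=-0.816 → step 7: x=0.059, v=0.511, θ=0.012, ω=-0.403
apply F[7]=-1.370 → step 8: x=0.069, v=0.489, θ=0.004, ω=-0.369
apply F[8]=-1.703 → step 9: x=0.078, v=0.463, θ=-0.003, ω=-0.331
apply F[9]=-1.887 → step 10: x=0.087, v=0.436, θ=-0.009, ω=-0.293
apply F[10]=-1.973 → step 11: x=0.096, v=0.407, θ=-0.015, ω=-0.255
apply F[11]=-1.995 → step 12: x=0.104, v=0.380, θ=-0.019, ω=-0.220
apply F[12]=-1.974 → step 13: x=0.111, v=0.353, θ=-0.023, ω=-0.187
apply F[13]=-1.928 → step 14: x=0.118, v=0.327, θ=-0.027, ω=-0.158
apply F[14]=-1.867 → step 15: x=0.124, v=0.303, θ=-0.030, ω=-0.131
apply F[15]=-1.796 → step 16: x=0.130, v=0.281, θ=-0.032, ω=-0.107
apply F[16]=-1.723 → step 17: x=0.135, v=0.259, θ=-0.034, ω=-0.086
apply F[17]=-1.648 → step 18: x=0.140, v=0.240, θ=-0.036, ω=-0.067
apply F[18]=-1.574 → step 19: x=0.145, v=0.221, θ=-0.037, ω=-0.050

Answer: x=0.145, v=0.221, θ=-0.037, ω=-0.050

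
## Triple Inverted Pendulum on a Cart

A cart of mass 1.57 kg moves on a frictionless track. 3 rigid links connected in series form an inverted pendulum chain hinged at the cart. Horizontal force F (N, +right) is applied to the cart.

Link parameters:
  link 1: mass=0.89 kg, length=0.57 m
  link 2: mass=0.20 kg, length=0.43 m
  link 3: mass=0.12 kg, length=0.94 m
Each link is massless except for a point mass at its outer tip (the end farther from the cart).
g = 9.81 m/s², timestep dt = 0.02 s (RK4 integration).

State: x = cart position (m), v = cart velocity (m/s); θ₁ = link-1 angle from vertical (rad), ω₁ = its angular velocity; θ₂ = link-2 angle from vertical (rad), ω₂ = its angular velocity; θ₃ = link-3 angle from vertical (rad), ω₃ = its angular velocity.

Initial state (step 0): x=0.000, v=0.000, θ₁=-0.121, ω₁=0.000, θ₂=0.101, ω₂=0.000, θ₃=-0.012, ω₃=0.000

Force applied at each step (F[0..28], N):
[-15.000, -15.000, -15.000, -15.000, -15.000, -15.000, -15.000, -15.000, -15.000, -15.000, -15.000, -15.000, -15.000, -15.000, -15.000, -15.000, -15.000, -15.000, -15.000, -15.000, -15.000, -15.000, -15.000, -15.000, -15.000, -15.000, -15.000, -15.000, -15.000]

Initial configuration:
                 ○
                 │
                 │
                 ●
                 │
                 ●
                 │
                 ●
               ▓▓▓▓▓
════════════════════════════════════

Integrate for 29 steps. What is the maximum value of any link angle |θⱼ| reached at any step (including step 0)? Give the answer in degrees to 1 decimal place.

apply F[0]=-15.000 → step 1: x=-0.002, v=-0.172, θ₁=-0.119, ω₁=0.229, θ₂=0.103, ω₂=0.179, θ₃=-0.012, ω₃=-0.040
apply F[1]=-15.000 → step 2: x=-0.007, v=-0.344, θ₁=-0.112, ω₁=0.462, θ₂=0.108, ω₂=0.357, θ₃=-0.014, ω₃=-0.080
apply F[2]=-15.000 → step 3: x=-0.015, v=-0.518, θ₁=-0.100, ω₁=0.702, θ₂=0.117, ω₂=0.532, θ₃=-0.016, ω₃=-0.123
apply F[3]=-15.000 → step 4: x=-0.028, v=-0.695, θ₁=-0.084, ω₁=0.954, θ₂=0.129, ω₂=0.703, θ₃=-0.019, ω₃=-0.168
apply F[4]=-15.000 → step 5: x=-0.043, v=-0.876, θ₁=-0.062, ω₁=1.221, θ₂=0.145, ω₂=0.868, θ₃=-0.022, ω₃=-0.216
apply F[5]=-15.000 → step 6: x=-0.063, v=-1.060, θ₁=-0.035, ω₁=1.506, θ₂=0.164, ω₂=1.022, θ₃=-0.027, ω₃=-0.266
apply F[6]=-15.000 → step 7: x=-0.086, v=-1.249, θ₁=-0.002, ω₁=1.813, θ₂=0.186, ω₂=1.161, θ₃=-0.033, ω₃=-0.317
apply F[7]=-15.000 → step 8: x=-0.113, v=-1.442, θ₁=0.038, ω₁=2.143, θ₂=0.210, ω₂=1.281, θ₃=-0.040, ω₃=-0.367
apply F[8]=-15.000 → step 9: x=-0.143, v=-1.638, θ₁=0.084, ω₁=2.497, θ₂=0.237, ω₂=1.375, θ₃=-0.048, ω₃=-0.412
apply F[9]=-15.000 → step 10: x=-0.178, v=-1.836, θ₁=0.138, ω₁=2.875, θ₂=0.265, ω₂=1.439, θ₃=-0.056, ω₃=-0.446
apply F[10]=-15.000 → step 11: x=-0.217, v=-2.033, θ₁=0.199, ω₁=3.271, θ₂=0.294, ω₂=1.468, θ₃=-0.065, ω₃=-0.463
apply F[11]=-15.000 → step 12: x=-0.259, v=-2.225, θ₁=0.269, ω₁=3.678, θ₂=0.324, ω₂=1.463, θ₃=-0.075, ω₃=-0.457
apply F[12]=-15.000 → step 13: x=-0.306, v=-2.406, θ₁=0.347, ω₁=4.085, θ₂=0.353, ω₂=1.430, θ₃=-0.083, ω₃=-0.420
apply F[13]=-15.000 → step 14: x=-0.356, v=-2.570, θ₁=0.432, ω₁=4.480, θ₂=0.381, ω₂=1.383, θ₃=-0.091, ω₃=-0.347
apply F[14]=-15.000 → step 15: x=-0.408, v=-2.711, θ₁=0.526, ω₁=4.852, θ₂=0.408, ω₂=1.341, θ₃=-0.097, ω₃=-0.238
apply F[15]=-15.000 → step 16: x=-0.464, v=-2.826, θ₁=0.626, ω₁=5.192, θ₂=0.435, ω₂=1.326, θ₃=-0.100, ω₃=-0.092
apply F[16]=-15.000 → step 17: x=-0.521, v=-2.911, θ₁=0.733, ω₁=5.496, θ₂=0.461, ω₂=1.360, θ₃=-0.101, ω₃=0.085
apply F[17]=-15.000 → step 18: x=-0.580, v=-2.967, θ₁=0.846, ω₁=5.765, θ₂=0.489, ω₂=1.463, θ₃=-0.097, ω₃=0.289
apply F[18]=-15.000 → step 19: x=-0.640, v=-2.992, θ₁=0.963, ω₁=6.006, θ₂=0.520, ω₂=1.645, θ₃=-0.089, ω₃=0.514
apply F[19]=-15.000 → step 20: x=-0.700, v=-2.989, θ₁=1.086, ω₁=6.226, θ₂=0.556, ω₂=1.915, θ₃=-0.076, ω₃=0.756
apply F[20]=-15.000 → step 21: x=-0.759, v=-2.960, θ₁=1.212, ω₁=6.432, θ₂=0.598, ω₂=2.275, θ₃=-0.059, ω₃=1.016
apply F[21]=-15.000 → step 22: x=-0.818, v=-2.906, θ₁=1.343, ω₁=6.633, θ₂=0.647, ω₂=2.724, θ₃=-0.035, ω₃=1.294
apply F[22]=-15.000 → step 23: x=-0.875, v=-2.827, θ₁=1.478, ω₁=6.833, θ₂=0.707, ω₂=3.262, θ₃=-0.007, ω₃=1.598
apply F[23]=-15.000 → step 24: x=-0.931, v=-2.726, θ₁=1.616, ω₁=7.038, θ₂=0.779, ω₂=3.888, θ₃=0.029, ω₃=1.936
apply F[24]=-15.000 → step 25: x=-0.984, v=-2.603, θ₁=1.759, ω₁=7.248, θ₂=0.863, ω₂=4.599, θ₃=0.071, ω₃=2.323
apply F[25]=-15.000 → step 26: x=-1.035, v=-2.461, θ₁=1.906, ω₁=7.461, θ₂=0.963, ω₂=5.395, θ₃=0.122, ω₃=2.777
apply F[26]=-15.000 → step 27: x=-1.082, v=-2.302, θ₁=2.058, ω₁=7.670, θ₂=1.080, ω₂=6.273, θ₃=0.183, ω₃=3.324
apply F[27]=-15.000 → step 28: x=-1.127, v=-2.136, θ₁=2.213, ω₁=7.857, θ₂=1.214, ω₂=7.224, θ₃=0.256, ω₃=3.995
apply F[28]=-15.000 → step 29: x=-1.168, v=-1.971, θ₁=2.372, ω₁=7.995, θ₂=1.369, ω₂=8.225, θ₃=0.344, ω₃=4.826
Max |angle| over trajectory = 2.372 rad = 135.9°.

Answer: 135.9°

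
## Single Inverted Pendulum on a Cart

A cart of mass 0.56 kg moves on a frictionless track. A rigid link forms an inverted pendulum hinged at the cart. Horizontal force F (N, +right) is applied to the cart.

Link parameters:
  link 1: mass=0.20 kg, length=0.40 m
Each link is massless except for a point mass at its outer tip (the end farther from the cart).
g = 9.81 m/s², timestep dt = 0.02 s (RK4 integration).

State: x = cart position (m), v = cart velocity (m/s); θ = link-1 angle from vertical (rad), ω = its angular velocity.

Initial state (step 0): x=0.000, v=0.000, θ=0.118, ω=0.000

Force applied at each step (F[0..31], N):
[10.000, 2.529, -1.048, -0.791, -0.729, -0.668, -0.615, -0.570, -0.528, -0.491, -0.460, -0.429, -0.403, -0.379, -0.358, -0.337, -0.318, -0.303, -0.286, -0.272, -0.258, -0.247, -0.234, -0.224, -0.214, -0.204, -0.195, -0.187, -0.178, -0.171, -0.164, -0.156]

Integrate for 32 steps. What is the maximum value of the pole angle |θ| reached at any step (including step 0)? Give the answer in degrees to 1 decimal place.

Answer: 6.8°

Derivation:
apply F[0]=+10.000 → step 1: x=0.003, v=0.348, θ=0.110, ω=-0.807
apply F[1]=+2.529 → step 2: x=0.011, v=0.431, θ=0.092, ω=-0.964
apply F[2]=-1.048 → step 3: x=0.019, v=0.388, θ=0.074, ω=-0.816
apply F[3]=-0.791 → step 4: x=0.027, v=0.355, θ=0.059, ω=-0.702
apply F[4]=-0.729 → step 5: x=0.034, v=0.325, θ=0.046, ω=-0.602
apply F[5]=-0.668 → step 6: x=0.040, v=0.299, θ=0.035, ω=-0.516
apply F[6]=-0.615 → step 7: x=0.046, v=0.275, θ=0.026, ω=-0.441
apply F[7]=-0.570 → step 8: x=0.051, v=0.253, θ=0.017, ω=-0.376
apply F[8]=-0.528 → step 9: x=0.056, v=0.233, θ=0.010, ω=-0.319
apply F[9]=-0.491 → step 10: x=0.060, v=0.215, θ=0.005, ω=-0.271
apply F[10]=-0.460 → step 11: x=0.064, v=0.198, θ=-0.000, ω=-0.228
apply F[11]=-0.429 → step 12: x=0.068, v=0.183, θ=-0.005, ω=-0.192
apply F[12]=-0.403 → step 13: x=0.072, v=0.169, θ=-0.008, ω=-0.160
apply F[13]=-0.379 → step 14: x=0.075, v=0.157, θ=-0.011, ω=-0.132
apply F[14]=-0.358 → step 15: x=0.078, v=0.145, θ=-0.013, ω=-0.109
apply F[15]=-0.337 → step 16: x=0.081, v=0.134, θ=-0.015, ω=-0.088
apply F[16]=-0.318 → step 17: x=0.083, v=0.123, θ=-0.017, ω=-0.071
apply F[17]=-0.303 → step 18: x=0.086, v=0.114, θ=-0.018, ω=-0.055
apply F[18]=-0.286 → step 19: x=0.088, v=0.105, θ=-0.019, ω=-0.042
apply F[19]=-0.272 → step 20: x=0.090, v=0.097, θ=-0.020, ω=-0.031
apply F[20]=-0.258 → step 21: x=0.092, v=0.089, θ=-0.020, ω=-0.021
apply F[21]=-0.247 → step 22: x=0.093, v=0.081, θ=-0.021, ω=-0.013
apply F[22]=-0.234 → step 23: x=0.095, v=0.074, θ=-0.021, ω=-0.006
apply F[23]=-0.224 → step 24: x=0.096, v=0.068, θ=-0.021, ω=-0.000
apply F[24]=-0.214 → step 25: x=0.098, v=0.062, θ=-0.021, ω=0.005
apply F[25]=-0.204 → step 26: x=0.099, v=0.056, θ=-0.021, ω=0.009
apply F[26]=-0.195 → step 27: x=0.100, v=0.050, θ=-0.021, ω=0.013
apply F[27]=-0.187 → step 28: x=0.101, v=0.045, θ=-0.020, ω=0.016
apply F[28]=-0.178 → step 29: x=0.102, v=0.040, θ=-0.020, ω=0.018
apply F[29]=-0.171 → step 30: x=0.103, v=0.036, θ=-0.020, ω=0.020
apply F[30]=-0.164 → step 31: x=0.103, v=0.031, θ=-0.019, ω=0.022
apply F[31]=-0.156 → step 32: x=0.104, v=0.027, θ=-0.019, ω=0.023
Max |angle| over trajectory = 0.118 rad = 6.8°.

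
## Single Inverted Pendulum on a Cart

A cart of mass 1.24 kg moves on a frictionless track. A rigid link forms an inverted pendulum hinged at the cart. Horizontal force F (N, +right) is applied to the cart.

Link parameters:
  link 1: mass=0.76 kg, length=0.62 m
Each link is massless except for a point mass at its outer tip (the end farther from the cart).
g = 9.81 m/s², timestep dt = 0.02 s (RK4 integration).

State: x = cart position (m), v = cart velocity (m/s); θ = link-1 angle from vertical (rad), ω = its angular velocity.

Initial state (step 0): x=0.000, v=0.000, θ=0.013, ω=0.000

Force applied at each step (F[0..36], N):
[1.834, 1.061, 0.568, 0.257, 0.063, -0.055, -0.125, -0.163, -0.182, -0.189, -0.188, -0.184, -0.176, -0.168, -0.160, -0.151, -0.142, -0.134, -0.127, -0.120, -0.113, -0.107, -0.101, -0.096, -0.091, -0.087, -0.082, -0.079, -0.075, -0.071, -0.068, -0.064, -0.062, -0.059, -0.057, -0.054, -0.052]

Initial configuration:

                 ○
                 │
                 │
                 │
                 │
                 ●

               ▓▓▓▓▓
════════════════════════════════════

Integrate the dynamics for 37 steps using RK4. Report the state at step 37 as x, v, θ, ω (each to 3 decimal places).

apply F[0]=+1.834 → step 1: x=0.000, v=0.028, θ=0.013, ω=-0.041
apply F[1]=+1.061 → step 2: x=0.001, v=0.044, θ=0.012, ω=-0.063
apply F[2]=+0.568 → step 3: x=0.002, v=0.052, θ=0.010, ω=-0.072
apply F[3]=+0.257 → step 4: x=0.003, v=0.055, θ=0.009, ω=-0.074
apply F[4]=+0.063 → step 5: x=0.004, v=0.055, θ=0.007, ω=-0.071
apply F[5]=-0.055 → step 6: x=0.005, v=0.053, θ=0.006, ω=-0.066
apply F[6]=-0.125 → step 7: x=0.006, v=0.050, θ=0.005, ω=-0.060
apply F[7]=-0.163 → step 8: x=0.007, v=0.047, θ=0.004, ω=-0.054
apply F[8]=-0.182 → step 9: x=0.008, v=0.044, θ=0.003, ω=-0.048
apply F[9]=-0.189 → step 10: x=0.009, v=0.041, θ=0.002, ω=-0.042
apply F[10]=-0.188 → step 11: x=0.010, v=0.037, θ=0.001, ω=-0.036
apply F[11]=-0.184 → step 12: x=0.010, v=0.034, θ=0.000, ω=-0.031
apply F[12]=-0.176 → step 13: x=0.011, v=0.032, θ=-0.000, ω=-0.027
apply F[13]=-0.168 → step 14: x=0.012, v=0.029, θ=-0.001, ω=-0.023
apply F[14]=-0.160 → step 15: x=0.012, v=0.026, θ=-0.001, ω=-0.019
apply F[15]=-0.151 → step 16: x=0.013, v=0.024, θ=-0.002, ω=-0.016
apply F[16]=-0.142 → step 17: x=0.013, v=0.022, θ=-0.002, ω=-0.013
apply F[17]=-0.134 → step 18: x=0.014, v=0.020, θ=-0.002, ω=-0.011
apply F[18]=-0.127 → step 19: x=0.014, v=0.018, θ=-0.002, ω=-0.009
apply F[19]=-0.120 → step 20: x=0.014, v=0.017, θ=-0.003, ω=-0.007
apply F[20]=-0.113 → step 21: x=0.015, v=0.015, θ=-0.003, ω=-0.005
apply F[21]=-0.107 → step 22: x=0.015, v=0.014, θ=-0.003, ω=-0.004
apply F[22]=-0.101 → step 23: x=0.015, v=0.013, θ=-0.003, ω=-0.003
apply F[23]=-0.096 → step 24: x=0.015, v=0.011, θ=-0.003, ω=-0.002
apply F[24]=-0.091 → step 25: x=0.016, v=0.010, θ=-0.003, ω=-0.001
apply F[25]=-0.087 → step 26: x=0.016, v=0.009, θ=-0.003, ω=-0.000
apply F[26]=-0.082 → step 27: x=0.016, v=0.008, θ=-0.003, ω=0.001
apply F[27]=-0.079 → step 28: x=0.016, v=0.007, θ=-0.003, ω=0.001
apply F[28]=-0.075 → step 29: x=0.016, v=0.006, θ=-0.003, ω=0.002
apply F[29]=-0.071 → step 30: x=0.017, v=0.006, θ=-0.003, ω=0.002
apply F[30]=-0.068 → step 31: x=0.017, v=0.005, θ=-0.003, ω=0.002
apply F[31]=-0.064 → step 32: x=0.017, v=0.004, θ=-0.003, ω=0.003
apply F[32]=-0.062 → step 33: x=0.017, v=0.004, θ=-0.003, ω=0.003
apply F[33]=-0.059 → step 34: x=0.017, v=0.003, θ=-0.003, ω=0.003
apply F[34]=-0.057 → step 35: x=0.017, v=0.002, θ=-0.003, ω=0.003
apply F[35]=-0.054 → step 36: x=0.017, v=0.002, θ=-0.003, ω=0.003
apply F[36]=-0.052 → step 37: x=0.017, v=0.001, θ=-0.002, ω=0.003

Answer: x=0.017, v=0.001, θ=-0.002, ω=0.003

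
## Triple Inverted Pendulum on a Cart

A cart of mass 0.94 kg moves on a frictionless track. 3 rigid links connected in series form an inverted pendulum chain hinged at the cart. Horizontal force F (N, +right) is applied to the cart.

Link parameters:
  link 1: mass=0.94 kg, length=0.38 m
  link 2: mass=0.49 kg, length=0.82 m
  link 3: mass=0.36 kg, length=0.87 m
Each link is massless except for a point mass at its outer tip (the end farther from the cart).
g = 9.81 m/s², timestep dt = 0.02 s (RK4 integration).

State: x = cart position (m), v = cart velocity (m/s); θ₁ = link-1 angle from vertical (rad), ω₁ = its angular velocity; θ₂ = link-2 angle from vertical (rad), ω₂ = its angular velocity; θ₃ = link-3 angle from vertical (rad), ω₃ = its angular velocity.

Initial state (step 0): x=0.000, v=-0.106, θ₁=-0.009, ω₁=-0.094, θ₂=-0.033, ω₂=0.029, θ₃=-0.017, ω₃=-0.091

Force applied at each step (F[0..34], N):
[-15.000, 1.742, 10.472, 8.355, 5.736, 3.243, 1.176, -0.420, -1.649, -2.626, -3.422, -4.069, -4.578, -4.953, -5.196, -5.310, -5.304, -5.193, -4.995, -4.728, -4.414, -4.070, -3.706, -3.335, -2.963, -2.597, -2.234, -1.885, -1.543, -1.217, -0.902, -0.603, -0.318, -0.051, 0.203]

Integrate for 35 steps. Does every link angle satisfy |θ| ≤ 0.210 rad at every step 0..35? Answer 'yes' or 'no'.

apply F[0]=-15.000 → step 1: x=-0.005, v=-0.422, θ₁=-0.002, ω₁=0.747, θ₂=-0.033, ω₂=0.015, θ₃=-0.019, ω₃=-0.085
apply F[1]=+1.742 → step 2: x=-0.013, v=-0.387, θ₁=0.012, ω₁=0.673, θ₂=-0.032, ω₂=-0.004, θ₃=-0.020, ω₃=-0.080
apply F[2]=+10.472 → step 3: x=-0.019, v=-0.171, θ₁=0.020, ω₁=0.135, θ₂=-0.033, ω₂=-0.029, θ₃=-0.022, ω₃=-0.076
apply F[3]=+8.355 → step 4: x=-0.021, v=-0.000, θ₁=0.018, ω₁=-0.278, θ₂=-0.034, ω₂=-0.055, θ₃=-0.023, ω₃=-0.072
apply F[4]=+5.736 → step 5: x=-0.019, v=0.116, θ₁=0.010, ω₁=-0.554, θ₂=-0.035, ω₂=-0.079, θ₃=-0.025, ω₃=-0.068
apply F[5]=+3.243 → step 6: x=-0.016, v=0.184, θ₁=-0.003, ω₁=-0.711, θ₂=-0.037, ω₂=-0.099, θ₃=-0.026, ω₃=-0.064
apply F[6]=+1.176 → step 7: x=-0.013, v=0.212, θ₁=-0.017, ω₁=-0.779, θ₂=-0.039, ω₂=-0.113, θ₃=-0.027, ω₃=-0.060
apply F[7]=-0.420 → step 8: x=-0.008, v=0.213, θ₁=-0.033, ω₁=-0.786, θ₂=-0.041, ω₂=-0.122, θ₃=-0.029, ω₃=-0.055
apply F[8]=-1.649 → step 9: x=-0.004, v=0.193, θ₁=-0.048, ω₁=-0.753, θ₂=-0.044, ω₂=-0.125, θ₃=-0.030, ω₃=-0.050
apply F[9]=-2.626 → step 10: x=-0.001, v=0.157, θ₁=-0.063, ω₁=-0.694, θ₂=-0.046, ω₂=-0.122, θ₃=-0.031, ω₃=-0.044
apply F[10]=-3.422 → step 11: x=0.002, v=0.110, θ₁=-0.076, ω₁=-0.617, θ₂=-0.049, ω₂=-0.115, θ₃=-0.031, ω₃=-0.038
apply F[11]=-4.069 → step 12: x=0.004, v=0.054, θ₁=-0.087, ω₁=-0.528, θ₂=-0.051, ω₂=-0.104, θ₃=-0.032, ω₃=-0.031
apply F[12]=-4.578 → step 13: x=0.004, v=-0.008, θ₁=-0.097, ω₁=-0.431, θ₂=-0.053, ω₂=-0.088, θ₃=-0.033, ω₃=-0.023
apply F[13]=-4.953 → step 14: x=0.003, v=-0.075, θ₁=-0.104, ω₁=-0.330, θ₂=-0.054, ω₂=-0.070, θ₃=-0.033, ω₃=-0.015
apply F[14]=-5.196 → step 15: x=0.001, v=-0.145, θ₁=-0.110, ω₁=-0.229, θ₂=-0.055, ω₂=-0.049, θ₃=-0.033, ω₃=-0.006
apply F[15]=-5.310 → step 16: x=-0.003, v=-0.215, θ₁=-0.114, ω₁=-0.130, θ₂=-0.056, ω₂=-0.027, θ₃=-0.033, ω₃=0.003
apply F[16]=-5.304 → step 17: x=-0.008, v=-0.283, θ₁=-0.115, ω₁=-0.037, θ₂=-0.057, ω₂=-0.004, θ₃=-0.033, ω₃=0.013
apply F[17]=-5.193 → step 18: x=-0.014, v=-0.350, θ₁=-0.115, ω₁=0.048, θ₂=-0.056, ω₂=0.019, θ₃=-0.033, ω₃=0.022
apply F[18]=-4.995 → step 19: x=-0.022, v=-0.412, θ₁=-0.113, ω₁=0.125, θ₂=-0.056, ω₂=0.042, θ₃=-0.032, ω₃=0.032
apply F[19]=-4.728 → step 20: x=-0.030, v=-0.470, θ₁=-0.110, ω₁=0.192, θ₂=-0.055, ω₂=0.064, θ₃=-0.031, ω₃=0.041
apply F[20]=-4.414 → step 21: x=-0.040, v=-0.523, θ₁=-0.106, ω₁=0.248, θ₂=-0.053, ω₂=0.085, θ₃=-0.030, ω₃=0.050
apply F[21]=-4.070 → step 22: x=-0.051, v=-0.570, θ₁=-0.100, ω₁=0.296, θ₂=-0.051, ω₂=0.105, θ₃=-0.029, ω₃=0.059
apply F[22]=-3.706 → step 23: x=-0.063, v=-0.613, θ₁=-0.094, ω₁=0.334, θ₂=-0.049, ω₂=0.123, θ₃=-0.028, ω₃=0.067
apply F[23]=-3.335 → step 24: x=-0.076, v=-0.649, θ₁=-0.087, ω₁=0.363, θ₂=-0.046, ω₂=0.139, θ₃=-0.027, ω₃=0.075
apply F[24]=-2.963 → step 25: x=-0.089, v=-0.681, θ₁=-0.080, ω₁=0.385, θ₂=-0.043, ω₂=0.153, θ₃=-0.025, ω₃=0.083
apply F[25]=-2.597 → step 26: x=-0.103, v=-0.708, θ₁=-0.072, ω₁=0.401, θ₂=-0.040, ω₂=0.166, θ₃=-0.023, ω₃=0.090
apply F[26]=-2.234 → step 27: x=-0.117, v=-0.730, θ₁=-0.064, ω₁=0.411, θ₂=-0.037, ω₂=0.176, θ₃=-0.022, ω₃=0.096
apply F[27]=-1.885 → step 28: x=-0.132, v=-0.748, θ₁=-0.056, ω₁=0.416, θ₂=-0.033, ω₂=0.185, θ₃=-0.020, ω₃=0.101
apply F[28]=-1.543 → step 29: x=-0.147, v=-0.762, θ₁=-0.047, ω₁=0.416, θ₂=-0.029, ω₂=0.192, θ₃=-0.017, ω₃=0.106
apply F[29]=-1.217 → step 30: x=-0.162, v=-0.772, θ₁=-0.039, ω₁=0.412, θ₂=-0.026, ω₂=0.197, θ₃=-0.015, ω₃=0.111
apply F[30]=-0.902 → step 31: x=-0.178, v=-0.778, θ₁=-0.031, ω₁=0.405, θ₂=-0.022, ω₂=0.201, θ₃=-0.013, ω₃=0.114
apply F[31]=-0.603 → step 32: x=-0.194, v=-0.781, θ₁=-0.023, ω₁=0.396, θ₂=-0.018, ω₂=0.203, θ₃=-0.011, ω₃=0.117
apply F[32]=-0.318 → step 33: x=-0.209, v=-0.781, θ₁=-0.015, ω₁=0.383, θ₂=-0.013, ω₂=0.203, θ₃=-0.008, ω₃=0.120
apply F[33]=-0.051 → step 34: x=-0.225, v=-0.778, θ₁=-0.008, ω₁=0.369, θ₂=-0.009, ω₂=0.203, θ₃=-0.006, ω₃=0.121
apply F[34]=+0.203 → step 35: x=-0.240, v=-0.772, θ₁=-0.000, ω₁=0.353, θ₂=-0.005, ω₂=0.201, θ₃=-0.004, ω₃=0.122
Max |angle| over trajectory = 0.115 rad; bound = 0.210 → within bound.

Answer: yes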